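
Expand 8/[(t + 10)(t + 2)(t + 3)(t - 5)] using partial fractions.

Using Heaviside cover-up: (-1/105)/(t + 10) - (1/7)/(t + 2) + (1/7)/(t + 3) + (1/105)/(t - 5)


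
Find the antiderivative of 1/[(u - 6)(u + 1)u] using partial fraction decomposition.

Cover-up: A = 1/42, B = 1/7, C = -1/6. Decomposition: (1/42)/(u - 6) + (1/7)/(u + 1) - (1/6)/u. Integrate each term: (1/42) ln|(u - 6)| + (1/7) ln|(u + 1)| - (1/6) ln|u| + C


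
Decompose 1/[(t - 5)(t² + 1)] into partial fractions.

Cover-up at t = 5: P = 1/(5² + 1) = 1/26. Then Q = -P = -1/26, R = -P·(0 + 5) = -5/26
Result: (1/26)/(t - 5) - ((1/26)t + 5/26)/(t² + 1)


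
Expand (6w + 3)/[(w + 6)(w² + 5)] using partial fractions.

At w=-6: P = (6·(-6) + 3)/((-6)² + 5) = -33/41. Q = -P = 33/41, R = 6 - (-6)·P = 48/41
Result: (-33/41)/(w + 6) + ((33/41)w + 48/41)/(w² + 5)


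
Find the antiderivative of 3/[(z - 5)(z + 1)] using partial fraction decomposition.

Decompose: 3/[(z - 5)(z + 1)] = (1/2)/(z - 5) - (1/2)/(z + 1). Integrate each term: (1/2) ln|(z - 5)| - (1/2) ln|(z + 1)| + C


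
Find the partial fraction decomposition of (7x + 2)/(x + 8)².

(7x + 2) = A(x + 8) + B. At x = -8: B = 7·(-8) + 2 = -54. Coeff of x: A = 7
Result: 7/(x + 8) - 54/(x + 8)²


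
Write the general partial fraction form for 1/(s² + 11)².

Repeated quadratic factor: (Ps + Q)/(s² + 11) + (Rs + S)/(s² + 11)²


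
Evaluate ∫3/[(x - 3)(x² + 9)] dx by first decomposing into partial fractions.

Cover-up at x=3: A = 3/(3²+9) = 1/6. Coeff matching: B = -1/6, C = -1/2. Decomposition: (1/6)/(x - 3) - ((1/6)x + 1/2)/(x² + 9). Integrate: linear → ln, quadratic → (1/2)ln + arctan: (1/6) ln|(x - 3)| - (1/12) ln(x² + 9) - (1/6) arctan(x/3) + C


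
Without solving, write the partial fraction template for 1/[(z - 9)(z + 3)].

Distinct linear factors: α/(z - 9) + β/(z + 3)


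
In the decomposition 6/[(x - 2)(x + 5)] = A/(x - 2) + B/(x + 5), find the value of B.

Cover-up at x = -5: B = 6/(-5 - 2) = -6/7


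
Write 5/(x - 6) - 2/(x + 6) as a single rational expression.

Common denominator (x - 6)(x + 6). Numerator: 5(x + 6) - 2(x - 6) = (5x + 30) - (2x - 12) = 3x + 42
Result: (3x + 42)/[(x - 6)(x + 6)]


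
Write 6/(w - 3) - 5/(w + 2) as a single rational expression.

Common denominator (w - 3)(w + 2). Numerator: 6(w + 2) - 5(w - 3) = (6w + 12) - (5w - 15) = w + 27
Result: (w + 27)/[(w - 3)(w + 2)]


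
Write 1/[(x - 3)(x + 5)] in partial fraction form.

1/(x - 3)(x + 5) = α/(x - 3) + β/(x + 5). α = 1/(3 + 5) = 1/8, β = 1/(-5 - 3) = -1/8
Result: (1/8)/(x - 3) - (1/8)/(x + 5)


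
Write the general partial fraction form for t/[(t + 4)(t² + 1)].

Linear + irreducible quadratic: P/(t + 4) + (Qt + R)/(t² + 1)


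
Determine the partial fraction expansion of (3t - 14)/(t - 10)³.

(3t - 14) = α(t - 10)² + β(t - 10) + γ. At t = 10: γ = 3·10 - 14 = 16. Coefficients: α = 0, β = 3
Result: 3/(t - 10)² + 16/(t - 10)³


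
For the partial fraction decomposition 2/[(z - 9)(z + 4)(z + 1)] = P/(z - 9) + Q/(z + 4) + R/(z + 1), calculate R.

Cover-up at z = -1: R = 2/[(-1 - 9)(-1 + 4)] = 2/[(-10)(3)] = -2/30 = -1/15


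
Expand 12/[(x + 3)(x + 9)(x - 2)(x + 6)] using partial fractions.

Using Heaviside cover-up: (-2/15)/(x + 3) - (2/33)/(x + 9) + (3/110)/(x - 2) + (1/6)/(x + 6)


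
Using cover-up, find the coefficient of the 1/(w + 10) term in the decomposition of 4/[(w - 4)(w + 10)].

Cover (w + 10), set w=-10: 4/((w - 4) at w=-10) = 4/(-14) = -2/7


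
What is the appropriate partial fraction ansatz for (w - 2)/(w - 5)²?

Repeated linear factor: P/(w - 5) + Q/(w - 5)²


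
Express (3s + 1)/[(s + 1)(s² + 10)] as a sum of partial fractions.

At s=-1: α = (3·(-1) + 1)/((-1)² + 10) = -2/11. β = -α = 2/11, γ = 3 - (-1)·α = 31/11
Result: (-2/11)/(s + 1) + ((2/11)s + 31/11)/(s² + 10)


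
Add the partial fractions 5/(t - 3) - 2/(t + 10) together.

Common denominator (t - 3)(t + 10). Numerator: 5(t + 10) - 2(t - 3) = (5t + 50) - (2t - 6) = 3t + 56
Result: (3t + 56)/[(t - 3)(t + 10)]


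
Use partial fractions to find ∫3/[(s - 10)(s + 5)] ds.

Decompose: 3/[(s - 10)(s + 5)] = (1/5)/(s - 10) - (1/5)/(s + 5). Integrate each term: (1/5) ln|(s - 10)| - (1/5) ln|(s + 5)| + C


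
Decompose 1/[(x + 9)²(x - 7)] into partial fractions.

Cover-up at x=7: γ = 1/(7 + 9)² = 1/256. Cover-up at x=-9: β = 1/(-9 - 7) = -1/16. Comparing x² coeff: α = -γ = -1/256
Result: (-1/256)/(x + 9) - (1/16)/(x + 9)² + (1/256)/(x - 7)


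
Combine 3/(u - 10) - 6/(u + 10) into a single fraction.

Common denominator (u - 10)(u + 10). Numerator: 3(u + 10) - 6(u - 10) = (3u + 30) - (6u - 60) = -3u + 90
Result: (-3u + 90)/[(u - 10)(u + 10)]


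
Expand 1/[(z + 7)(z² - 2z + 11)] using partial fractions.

Cover-up at z = -7: α = 1/((-7)² - 2·(-7) + 11) = 1/74. Then β = -α = -1/74, γ = -α·(-2 - 7) = 9/74
Result: (1/74)/(z + 7) - ((1/74)z - 9/74)/(z² - 2z + 11)


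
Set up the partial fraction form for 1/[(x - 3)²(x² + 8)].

Repeated linear + quadratic: A/(x - 3) + B/(x - 3)² + (Cx + D)/(x² + 8)


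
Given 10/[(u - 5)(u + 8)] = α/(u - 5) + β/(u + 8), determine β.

Cover-up at u = -8: β = 10/(-8 - 5) = -10/13


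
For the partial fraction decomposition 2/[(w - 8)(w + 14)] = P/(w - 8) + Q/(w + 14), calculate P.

Cover-up at w = 8: P = 2/(8 + 14) = 2/22 = 1/11


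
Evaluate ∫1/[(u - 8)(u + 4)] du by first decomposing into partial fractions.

Decompose: 1/[(u - 8)(u + 4)] = (1/12)/(u - 8) - (1/12)/(u + 4). Integrate each term: (1/12) ln|(u - 8)| - (1/12) ln|(u + 4)| + C


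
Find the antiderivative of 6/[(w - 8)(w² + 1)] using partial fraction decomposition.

Cover-up at w=8: P = 6/(8²+1) = 6/65. Coeff matching: Q = -6/65, R = -48/65. Decomposition: (6/65)/(w - 8) - ((6/65)w + 48/65)/(w² + 1). Integrate: linear → ln, quadratic → (1/2)ln + arctan: (6/65) ln|(w - 8)| - (3/65) ln(w² + 1) - (48/65) arctan(w) + C


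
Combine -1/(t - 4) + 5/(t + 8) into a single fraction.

Common denominator (t - 4)(t + 8). Numerator: -1(t + 8) + 5(t - 4) = (-t - 8) + (5t - 20) = 4t - 28
Result: (4t - 28)/[(t - 4)(t + 8)]


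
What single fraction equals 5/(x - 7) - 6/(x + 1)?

Common denominator (x - 7)(x + 1). Numerator: 5(x + 1) - 6(x - 7) = (5x + 5) - (6x - 42) = -x + 47
Result: (-x + 47)/[(x - 7)(x + 1)]


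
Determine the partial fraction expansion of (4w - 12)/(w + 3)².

(4w - 12) = A(w + 3) + B. At w = -3: B = 4·(-3) - 12 = -24. Coeff of w: A = 4
Result: 4/(w + 3) - 24/(w + 3)²


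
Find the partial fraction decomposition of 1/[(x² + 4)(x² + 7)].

Coefficient matching gives α = γ = 0, β = 1/(7-4) = 1/3, δ = -β = -1/3
Result: (1/3)/(x² + 4) - (1/3)/(x² + 7)


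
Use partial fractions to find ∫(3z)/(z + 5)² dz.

Decompose: A = 3, B = 3·(-5) + 0 = -15, so (3z)/(z + 5)² = 3/(z + 5) - 15/(z + 5)². Integrate: ∫ A/(z + 5) dz = 3 ln|(z + 5)|; ∫ B/(z + 5)² dz = 15/(z + 5). Sum: 3 ln|(z + 5)| + 15/(z + 5) + C


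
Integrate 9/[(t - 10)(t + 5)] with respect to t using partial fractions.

Decompose: 9/[(t - 10)(t + 5)] = (3/5)/(t - 10) - (3/5)/(t + 5). Integrate each term: (3/5) ln|(t - 10)| - (3/5) ln|(t + 5)| + C


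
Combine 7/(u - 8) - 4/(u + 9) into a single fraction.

Common denominator (u - 8)(u + 9). Numerator: 7(u + 9) - 4(u - 8) = (7u + 63) - (4u - 32) = 3u + 95
Result: (3u + 95)/[(u - 8)(u + 9)]


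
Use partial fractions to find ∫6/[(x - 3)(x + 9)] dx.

Decompose: 6/[(x - 3)(x + 9)] = (1/2)/(x - 3) - (1/2)/(x + 9). Integrate each term: (1/2) ln|(x - 3)| - (1/2) ln|(x + 9)| + C


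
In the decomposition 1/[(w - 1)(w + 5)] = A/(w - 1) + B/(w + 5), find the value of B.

Cover-up at w = -5: B = 1/(-5 - 1) = -1/6


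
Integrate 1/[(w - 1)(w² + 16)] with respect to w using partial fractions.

Cover-up at w=1: P = 1/(1²+16) = 1/17. Coeff matching: Q = -1/17, R = -1/17. Decomposition: (1/17)/(w - 1) - ((1/17)w + 1/17)/(w² + 16). Integrate: linear → ln, quadratic → (1/2)ln + arctan: (1/17) ln|(w - 1)| - (1/34) ln(w² + 16) - (1/68) arctan(w/4) + C


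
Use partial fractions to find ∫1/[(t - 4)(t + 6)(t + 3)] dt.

Cover-up: α = 1/70, β = 1/30, γ = -1/21. Decomposition: (1/70)/(t - 4) + (1/30)/(t + 6) - (1/21)/(t + 3). Integrate each term: (1/70) ln|(t - 4)| + (1/30) ln|(t + 6)| - (1/21) ln|(t + 3)| + C


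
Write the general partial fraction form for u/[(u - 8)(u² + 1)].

Linear + irreducible quadratic: α/(u - 8) + (βu + γ)/(u² + 1)


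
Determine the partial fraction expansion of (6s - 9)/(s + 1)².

(6s - 9) = A(s + 1) + B. At s = -1: B = 6·(-1) - 9 = -15. Coeff of s: A = 6
Result: 6/(s + 1) - 15/(s + 1)²


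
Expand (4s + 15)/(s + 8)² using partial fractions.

(4s + 15) = A(s + 8) + B. At s = -8: B = 4·(-8) + 15 = -17. Coeff of s: A = 4
Result: 4/(s + 8) - 17/(s + 8)²


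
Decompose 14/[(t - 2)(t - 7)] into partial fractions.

14/(t - 2)(t - 7) = α/(t - 2) + β/(t - 7). α = 14/(2 - 7) = -14/5, β = 14/(7 - 2) = 14/5
Result: (-14/5)/(t - 2) + (14/5)/(t - 7)


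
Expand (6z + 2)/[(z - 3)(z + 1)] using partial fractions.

At z=3: P = (6·3 + 2)/(3 + 1) = 5. At z=-1: Q = (6·(-1) + 2)/(-1 - 3) = 1
Result: 5/(z - 3) + 1/(z + 1)


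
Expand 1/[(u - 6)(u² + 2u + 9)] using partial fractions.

Cover-up at u = 6: P = 1/(6² + 2·6 + 9) = 1/57. Then Q = -P = -1/57, R = -P·(2 + 6) = -8/57
Result: (1/57)/(u - 6) - ((1/57)u + 8/57)/(u² + 2u + 9)


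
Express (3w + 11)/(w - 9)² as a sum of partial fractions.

(3w + 11) = P(w - 9) + Q. At w = 9: Q = 3·9 + 11 = 38. Coeff of w: P = 3
Result: 3/(w - 9) + 38/(w - 9)²


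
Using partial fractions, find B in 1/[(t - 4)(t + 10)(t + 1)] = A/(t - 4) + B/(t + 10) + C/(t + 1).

Cover-up at t = -10: B = 1/[(-10 - 4)(-10 + 1)] = 1/[(-14)(-9)] = 1/126


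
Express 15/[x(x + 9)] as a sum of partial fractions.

15/x(x + 9) = A/x + B/(x + 9). A = 15/(0 + 9) = 5/3, B = 15/(-9 - 0) = -5/3
Result: (5/3)/x - (5/3)/(x + 9)


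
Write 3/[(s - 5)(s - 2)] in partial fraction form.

3/(s - 5)(s - 2) = α/(s - 5) + β/(s - 2). α = 3/(5 - 2) = 1, β = 3/(2 - 5) = -1
Result: 1/(s - 5) - 1/(s - 2)


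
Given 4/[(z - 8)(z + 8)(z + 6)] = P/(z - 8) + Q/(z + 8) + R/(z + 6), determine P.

Cover-up at z = 8: P = 4/[(8 + 8)(8 + 6)] = 4/[(16)(14)] = 4/224 = 1/56


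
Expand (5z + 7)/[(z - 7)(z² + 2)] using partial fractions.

At z=7: A = (5·7 + 7)/(7² + 2) = 14/17. B = -A = -14/17, C = 5 - 7·A = -13/17
Result: (14/17)/(z - 7) - ((14/17)z + 13/17)/(z² + 2)


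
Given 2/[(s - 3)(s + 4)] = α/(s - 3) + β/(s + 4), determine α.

Cover-up at s = 3: α = 2/(3 + 4) = 2/7


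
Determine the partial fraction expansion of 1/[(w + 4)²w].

Cover-up at w=0: γ = 1/(0 + 4)² = 1/16. Cover-up at w=-4: β = 1/(-4 - 0) = -1/4. Comparing w² coeff: α = -γ = -1/16
Result: (-1/16)/(w + 4) - (1/4)/(w + 4)² + (1/16)/w


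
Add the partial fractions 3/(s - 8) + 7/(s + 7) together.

Common denominator (s - 8)(s + 7). Numerator: 3(s + 7) + 7(s - 8) = (3s + 21) + (7s - 56) = 10s - 35
Result: (10s - 35)/[(s - 8)(s + 7)]


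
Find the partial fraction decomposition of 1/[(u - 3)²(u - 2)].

Cover-up at u=2: γ = 1/(2 - 3)² = 1. Cover-up at u=3: β = 1/(3 - 2) = 1. Comparing u² coeff: α = -γ = -1
Result: -1/(u - 3) + 1/(u - 3)² + 1/(u - 2)


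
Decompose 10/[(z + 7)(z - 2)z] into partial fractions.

Using cover-up method: α = 10/63, β = 5/9, γ = -5/7
Result: (10/63)/(z + 7) + (5/9)/(z - 2) - (5/7)/z


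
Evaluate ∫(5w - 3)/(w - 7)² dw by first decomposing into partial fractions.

Decompose: A = 5, B = 5·7 - 3 = 32, so (5w - 3)/(w - 7)² = 5/(w - 7) + 32/(w - 7)². Integrate: ∫ A/(w - 7) dw = 5 ln|(w - 7)|; ∫ B/(w - 7)² dw = -32/(w - 7). Sum: 5 ln|(w - 7)| - 32/(w - 7) + C


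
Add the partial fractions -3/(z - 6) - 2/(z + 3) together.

Common denominator (z - 6)(z + 3). Numerator: -3(z + 3) - 2(z - 6) = (-3z - 9) - (2z - 12) = -5z + 3
Result: (-5z + 3)/[(z - 6)(z + 3)]


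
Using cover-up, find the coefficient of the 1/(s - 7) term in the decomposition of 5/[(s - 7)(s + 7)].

Cover (s - 7), set s=7: 5/((s + 7) at s=7) = 5/(14) = 5/14


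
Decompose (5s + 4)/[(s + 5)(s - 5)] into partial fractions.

At s=-5: P = (5·(-5) + 4)/(-5 - 5) = 21/10. At s=5: Q = (5·5 + 4)/(5 + 5) = 29/10
Result: (21/10)/(s + 5) + (29/10)/(s - 5)


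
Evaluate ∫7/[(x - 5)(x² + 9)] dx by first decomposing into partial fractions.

Cover-up at x=5: P = 7/(5²+9) = 7/34. Coeff matching: Q = -7/34, R = -35/34. Decomposition: (7/34)/(x - 5) - ((7/34)x + 35/34)/(x² + 9). Integrate: linear → ln, quadratic → (1/2)ln + arctan: (7/34) ln|(x - 5)| - (7/68) ln(x² + 9) - (35/102) arctan(x/3) + C


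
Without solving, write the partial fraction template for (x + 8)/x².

Repeated linear factor: P/x + Q/x²


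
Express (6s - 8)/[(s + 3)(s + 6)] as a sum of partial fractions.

At s=-3: A = (6·(-3) - 8)/(-3 + 6) = -26/3. At s=-6: B = (6·(-6) - 8)/(-6 + 3) = 44/3
Result: (-26/3)/(s + 3) + (44/3)/(s + 6)


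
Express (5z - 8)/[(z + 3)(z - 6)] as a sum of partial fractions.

At z=-3: α = (5·(-3) - 8)/(-3 - 6) = 23/9. At z=6: β = (5·6 - 8)/(6 + 3) = 22/9
Result: (23/9)/(z + 3) + (22/9)/(z - 6)


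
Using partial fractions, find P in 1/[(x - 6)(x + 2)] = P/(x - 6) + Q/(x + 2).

Cover-up at x = 6: P = 1/(6 + 2) = 1/8


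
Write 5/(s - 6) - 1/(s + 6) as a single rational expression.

Common denominator (s - 6)(s + 6). Numerator: 5(s + 6) - 1(s - 6) = (5s + 30) - (s - 6) = 4s + 36
Result: (4s + 36)/[(s - 6)(s + 6)]


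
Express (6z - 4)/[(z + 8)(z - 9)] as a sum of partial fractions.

At z=-8: A = (6·(-8) - 4)/(-8 - 9) = 52/17. At z=9: B = (6·9 - 4)/(9 + 8) = 50/17
Result: (52/17)/(z + 8) + (50/17)/(z - 9)


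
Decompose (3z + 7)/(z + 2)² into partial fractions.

(3z + 7) = A(z + 2) + B. At z = -2: B = 3·(-2) + 7 = 1. Coeff of z: A = 3
Result: 3/(z + 2) + 1/(z + 2)²


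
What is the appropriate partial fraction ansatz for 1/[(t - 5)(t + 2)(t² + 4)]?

Two linear + quadratic: P/(t - 5) + Q/(t + 2) + (Rt + S)/(t² + 4)


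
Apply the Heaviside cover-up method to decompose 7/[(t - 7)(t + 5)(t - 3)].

Cover (t - 7), t=7: α = 7/[(7 + 5)(7 - 3)] = 7/48. Cover (t + 5), t=-5: β = 7/[(-5 - 7)(-5 - 3)] = 7/96. Cover (t - 3), t=3: γ = 7/[(3 - 7)(3 + 5)] = -7/32.
Result: (7/48)/(t - 7) + (7/96)/(t + 5) - (7/32)/(t - 3)


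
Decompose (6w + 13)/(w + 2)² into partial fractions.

(6w + 13) = A(w + 2) + B. At w = -2: B = 6·(-2) + 13 = 1. Coeff of w: A = 6
Result: 6/(w + 2) + 1/(w + 2)²


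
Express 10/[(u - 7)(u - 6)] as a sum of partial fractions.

10/(u - 7)(u - 6) = P/(u - 7) + Q/(u - 6). P = 10/(7 - 6) = 10, Q = 10/(6 - 7) = -10
Result: 10/(u - 7) - 10/(u - 6)


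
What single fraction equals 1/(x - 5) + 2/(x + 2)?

Common denominator (x - 5)(x + 2). Numerator: 1(x + 2) + 2(x - 5) = (x + 2) + (2x - 10) = 3x - 8
Result: (3x - 8)/[(x - 5)(x + 2)]


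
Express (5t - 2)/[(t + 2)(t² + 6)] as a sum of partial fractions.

At t=-2: P = (5·(-2) - 2)/((-2)² + 6) = -6/5. Q = -P = 6/5, R = 5 - (-2)·P = 13/5
Result: (-6/5)/(t + 2) + ((6/5)t + 13/5)/(t² + 6)


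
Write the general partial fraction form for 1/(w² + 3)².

Repeated quadratic factor: (Aw + B)/(w² + 3) + (Cw + D)/(w² + 3)²


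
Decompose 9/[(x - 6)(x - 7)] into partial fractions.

9/(x - 6)(x - 7) = α/(x - 6) + β/(x - 7). α = 9/(6 - 7) = -9, β = 9/(7 - 6) = 9
Result: -9/(x - 6) + 9/(x - 7)


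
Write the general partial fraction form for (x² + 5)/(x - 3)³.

Repeated linear factor (power 3): α/(x - 3) + β/(x - 3)² + γ/(x - 3)³


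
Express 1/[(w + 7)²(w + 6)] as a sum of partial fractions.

Cover-up at w=-6: γ = 1/(-6 + 7)² = 1. Cover-up at w=-7: β = 1/(-7 + 6) = -1. Comparing w² coeff: α = -γ = -1
Result: -1/(w + 7) - 1/(w + 7)² + 1/(w + 6)


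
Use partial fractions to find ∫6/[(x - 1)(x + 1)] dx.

Decompose: 6/[(x - 1)(x + 1)] = 3/(x - 1) - 3/(x + 1). Integrate each term: 3 ln|(x - 1)| - 3 ln|(x + 1)| + C


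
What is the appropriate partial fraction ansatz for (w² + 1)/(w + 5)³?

Repeated linear factor (power 3): P/(w + 5) + Q/(w + 5)² + R/(w + 5)³


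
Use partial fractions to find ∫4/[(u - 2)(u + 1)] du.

Decompose: 4/[(u - 2)(u + 1)] = (4/3)/(u - 2) - (4/3)/(u + 1). Integrate each term: (4/3) ln|(u - 2)| - (4/3) ln|(u + 1)| + C


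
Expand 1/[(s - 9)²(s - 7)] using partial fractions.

Cover-up at s=7: γ = 1/(7 - 9)² = 1/4. Cover-up at s=9: β = 1/(9 - 7) = 1/2. Comparing s² coeff: α = -γ = -1/4
Result: (-1/4)/(s - 9) + (1/2)/(s - 9)² + (1/4)/(s - 7)


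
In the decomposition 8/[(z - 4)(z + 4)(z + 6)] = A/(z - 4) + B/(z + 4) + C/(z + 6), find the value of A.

Cover-up at z = 4: A = 8/[(4 + 4)(4 + 6)] = 8/[(8)(10)] = 8/80 = 1/10


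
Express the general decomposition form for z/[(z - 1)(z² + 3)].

Linear + irreducible quadratic: α/(z - 1) + (βz + γ)/(z² + 3)


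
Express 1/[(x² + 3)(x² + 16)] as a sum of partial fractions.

Coefficient matching gives P = R = 0, Q = 1/(16-3) = 1/13, S = -Q = -1/13
Result: (1/13)/(x² + 3) - (1/13)/(x² + 16)


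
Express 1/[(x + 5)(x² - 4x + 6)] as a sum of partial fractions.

Cover-up at x = -5: α = 1/((-5)² - 4·(-5) + 6) = 1/51. Then β = -α = -1/51, γ = -α·(-4 - 5) = 3/17
Result: (1/51)/(x + 5) - ((1/51)x - 3/17)/(x² - 4x + 6)


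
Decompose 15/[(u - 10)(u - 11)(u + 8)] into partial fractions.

Using cover-up method: α = -5/6, β = 15/19, γ = 5/114
Result: (-5/6)/(u - 10) + (15/19)/(u - 11) + (5/114)/(u + 8)


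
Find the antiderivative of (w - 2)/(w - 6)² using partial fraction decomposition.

Decompose: P = 1, Q = 1·6 - 2 = 4, so (w - 2)/(w - 6)² = 1/(w - 6) + 4/(w - 6)². Integrate: ∫ P/(w - 6) dw = ln|(w - 6)|; ∫ Q/(w - 6)² dw = -4/(w - 6). Sum: ln|(w - 6)| - 4/(w - 6) + C


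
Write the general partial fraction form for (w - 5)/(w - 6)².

Repeated linear factor: α/(w - 6) + β/(w - 6)²


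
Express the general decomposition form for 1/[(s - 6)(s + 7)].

Distinct linear factors: A/(s - 6) + B/(s + 7)


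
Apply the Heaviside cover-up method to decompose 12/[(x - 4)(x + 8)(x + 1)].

Cover (x - 4), x=4: α = 12/[(4 + 8)(4 + 1)] = 1/5. Cover (x + 8), x=-8: β = 12/[(-8 - 4)(-8 + 1)] = 1/7. Cover (x + 1), x=-1: γ = 12/[(-1 - 4)(-1 + 8)] = -12/35.
Result: (1/5)/(x - 4) + (1/7)/(x + 8) - (12/35)/(x + 1)


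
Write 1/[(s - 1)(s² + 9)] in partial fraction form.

Cover-up at s = 1: P = 1/(1² + 9) = 1/10. Then Q = -P = -1/10, R = -P·(0 + 1) = -1/10
Result: (1/10)/(s - 1) - ((1/10)s + 1/10)/(s² + 9)


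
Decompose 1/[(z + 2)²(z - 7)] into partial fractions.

Cover-up at z=7: R = 1/(7 + 2)² = 1/81. Cover-up at z=-2: Q = 1/(-2 - 7) = -1/9. Comparing z² coeff: P = -R = -1/81
Result: (-1/81)/(z + 2) - (1/9)/(z + 2)² + (1/81)/(z - 7)


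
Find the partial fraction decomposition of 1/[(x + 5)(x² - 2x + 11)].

Cover-up at x = -5: α = 1/((-5)² - 2·(-5) + 11) = 1/46. Then β = -α = -1/46, γ = -α·(-2 - 5) = 7/46
Result: (1/46)/(x + 5) - ((1/46)x - 7/46)/(x² - 2x + 11)


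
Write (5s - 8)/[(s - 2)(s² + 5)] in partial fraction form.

At s=2: α = (5·2 - 8)/(2² + 5) = 2/9. β = -α = -2/9, γ = 5 - 2·α = 41/9
Result: (2/9)/(s - 2) - ((2/9)s - 41/9)/(s² + 5)


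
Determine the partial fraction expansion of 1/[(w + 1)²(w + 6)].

Cover-up at w=-6: C = 1/(-6 + 1)² = 1/25. Cover-up at w=-1: B = 1/(-1 + 6) = 1/5. Comparing w² coeff: A = -C = -1/25
Result: (-1/25)/(w + 1) + (1/5)/(w + 1)² + (1/25)/(w + 6)


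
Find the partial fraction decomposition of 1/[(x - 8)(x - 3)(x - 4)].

Using cover-up method: A = 1/20, B = 1/5, C = -1/4
Result: (1/20)/(x - 8) + (1/5)/(x - 3) - (1/4)/(x - 4)


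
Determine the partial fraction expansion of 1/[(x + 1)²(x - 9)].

Cover-up at x=9: R = 1/(9 + 1)² = 1/100. Cover-up at x=-1: Q = 1/(-1 - 9) = -1/10. Comparing x² coeff: P = -R = -1/100
Result: (-1/100)/(x + 1) - (1/10)/(x + 1)² + (1/100)/(x - 9)


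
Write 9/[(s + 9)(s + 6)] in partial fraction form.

9/(s + 9)(s + 6) = A/(s + 9) + B/(s + 6). A = 9/(-9 + 6) = -3, B = 9/(-6 + 9) = 3
Result: -3/(s + 9) + 3/(s + 6)


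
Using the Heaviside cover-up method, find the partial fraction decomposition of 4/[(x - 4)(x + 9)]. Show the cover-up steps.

Cover (x - 4): set x=4, get P = 4/(4 + 9) = 4/13. Cover (x + 9): set x=-9, get Q = 4/(-9 - 4) = -4/13.
Result: (4/13)/(x - 4) - (4/13)/(x + 9)


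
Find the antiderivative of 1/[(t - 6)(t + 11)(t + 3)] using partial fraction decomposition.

Cover-up: α = 1/153, β = 1/136, γ = -1/72. Decomposition: (1/153)/(t - 6) + (1/136)/(t + 11) - (1/72)/(t + 3). Integrate each term: (1/153) ln|(t - 6)| + (1/136) ln|(t + 11)| - (1/72) ln|(t + 3)| + C


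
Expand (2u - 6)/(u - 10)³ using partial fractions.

(2u - 6) = P(u - 10)² + Q(u - 10) + R. At u = 10: R = 2·10 - 6 = 14. Coefficients: P = 0, Q = 2
Result: 2/(u - 10)² + 14/(u - 10)³


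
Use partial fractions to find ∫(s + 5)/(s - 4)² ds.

Decompose: P = 1, Q = 1·4 + 5 = 9, so (s + 5)/(s - 4)² = 1/(s - 4) + 9/(s - 4)². Integrate: ∫ P/(s - 4) ds = ln|(s - 4)|; ∫ Q/(s - 4)² ds = -9/(s - 4). Sum: ln|(s - 4)| - 9/(s - 4) + C


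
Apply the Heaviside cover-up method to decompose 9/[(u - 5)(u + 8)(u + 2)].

Cover (u - 5), u=5: A = 9/[(5 + 8)(5 + 2)] = 9/91. Cover (u + 8), u=-8: B = 9/[(-8 - 5)(-8 + 2)] = 3/26. Cover (u + 2), u=-2: C = 9/[(-2 - 5)(-2 + 8)] = -3/14.
Result: (9/91)/(u - 5) + (3/26)/(u + 8) - (3/14)/(u + 2)


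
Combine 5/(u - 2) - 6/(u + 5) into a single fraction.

Common denominator (u - 2)(u + 5). Numerator: 5(u + 5) - 6(u - 2) = (5u + 25) - (6u - 12) = -u + 37
Result: (-u + 37)/[(u - 2)(u + 5)]


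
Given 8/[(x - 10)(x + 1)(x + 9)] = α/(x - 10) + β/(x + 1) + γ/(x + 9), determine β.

Cover-up at x = -1: β = 8/[(-1 - 10)(-1 + 9)] = 8/[(-11)(8)] = -8/88 = -1/11


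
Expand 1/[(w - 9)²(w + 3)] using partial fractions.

Cover-up at w=-3: γ = 1/(-3 - 9)² = 1/144. Cover-up at w=9: β = 1/(9 + 3) = 1/12. Comparing w² coeff: α = -γ = -1/144
Result: (-1/144)/(w - 9) + (1/12)/(w - 9)² + (1/144)/(w + 3)


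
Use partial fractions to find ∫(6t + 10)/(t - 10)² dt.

Decompose: P = 6, Q = 6·10 + 10 = 70, so (6t + 10)/(t - 10)² = 6/(t - 10) + 70/(t - 10)². Integrate: ∫ P/(t - 10) dt = 6 ln|(t - 10)|; ∫ Q/(t - 10)² dt = -70/(t - 10). Sum: 6 ln|(t - 10)| - 70/(t - 10) + C


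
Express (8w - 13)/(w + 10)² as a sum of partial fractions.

(8w - 13) = α(w + 10) + β. At w = -10: β = 8·(-10) - 13 = -93. Coeff of w: α = 8
Result: 8/(w + 10) - 93/(w + 10)²


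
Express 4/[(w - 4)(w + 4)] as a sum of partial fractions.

4/(w - 4)(w + 4) = P/(w - 4) + Q/(w + 4). P = 4/(4 + 4) = 1/2, Q = 4/(-4 - 4) = -1/2
Result: (1/2)/(w - 4) - (1/2)/(w + 4)


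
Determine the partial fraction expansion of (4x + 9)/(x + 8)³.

(4x + 9) = A(x + 8)² + B(x + 8) + C. At x = -8: C = 4·(-8) + 9 = -23. Coefficients: A = 0, B = 4
Result: 4/(x + 8)² - 23/(x + 8)³


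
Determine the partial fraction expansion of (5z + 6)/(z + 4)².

(5z + 6) = A(z + 4) + B. At z = -4: B = 5·(-4) + 6 = -14. Coeff of z: A = 5
Result: 5/(z + 4) - 14/(z + 4)²


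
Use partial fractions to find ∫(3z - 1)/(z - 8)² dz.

Decompose: P = 3, Q = 3·8 - 1 = 23, so (3z - 1)/(z - 8)² = 3/(z - 8) + 23/(z - 8)². Integrate: ∫ P/(z - 8) dz = 3 ln|(z - 8)|; ∫ Q/(z - 8)² dz = -23/(z - 8). Sum: 3 ln|(z - 8)| - 23/(z - 8) + C


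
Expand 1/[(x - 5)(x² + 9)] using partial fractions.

Cover-up at x = 5: α = 1/(5² + 9) = 1/34. Then β = -α = -1/34, γ = -α·(0 + 5) = -5/34
Result: (1/34)/(x - 5) - ((1/34)x + 5/34)/(x² + 9)


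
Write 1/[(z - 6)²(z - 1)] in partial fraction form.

Cover-up at z=1: γ = 1/(1 - 6)² = 1/25. Cover-up at z=6: β = 1/(6 - 1) = 1/5. Comparing z² coeff: α = -γ = -1/25
Result: (-1/25)/(z - 6) + (1/5)/(z - 6)² + (1/25)/(z - 1)


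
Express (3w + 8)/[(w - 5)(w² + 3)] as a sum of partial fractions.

At w=5: α = (3·5 + 8)/(5² + 3) = 23/28. β = -α = -23/28, γ = 3 - 5·α = -31/28
Result: (23/28)/(w - 5) - ((23/28)w + 31/28)/(w² + 3)


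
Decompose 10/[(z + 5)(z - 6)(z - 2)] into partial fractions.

Using cover-up method: P = 10/77, Q = 5/22, R = -5/14
Result: (10/77)/(z + 5) + (5/22)/(z - 6) - (5/14)/(z - 2)


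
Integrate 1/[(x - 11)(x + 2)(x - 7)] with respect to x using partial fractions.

Cover-up: A = 1/52, B = 1/117, C = -1/36. Decomposition: (1/52)/(x - 11) + (1/117)/(x + 2) - (1/36)/(x - 7). Integrate each term: (1/52) ln|(x - 11)| + (1/117) ln|(x + 2)| - (1/36) ln|(x - 7)| + C


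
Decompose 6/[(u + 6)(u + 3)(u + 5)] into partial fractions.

Using cover-up method: P = 2, Q = 1, R = -3
Result: 2/(u + 6) + 1/(u + 3) - 3/(u + 5)


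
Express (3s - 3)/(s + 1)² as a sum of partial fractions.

(3s - 3) = P(s + 1) + Q. At s = -1: Q = 3·(-1) - 3 = -6. Coeff of s: P = 3
Result: 3/(s + 1) - 6/(s + 1)²


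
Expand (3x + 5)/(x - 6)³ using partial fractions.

(3x + 5) = A(x - 6)² + B(x - 6) + C. At x = 6: C = 3·6 + 5 = 23. Coefficients: A = 0, B = 3
Result: 3/(x - 6)² + 23/(x - 6)³


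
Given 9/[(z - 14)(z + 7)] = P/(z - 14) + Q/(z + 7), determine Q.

Cover-up at z = -7: Q = 9/(-7 - 14) = -9/21 = -3/7


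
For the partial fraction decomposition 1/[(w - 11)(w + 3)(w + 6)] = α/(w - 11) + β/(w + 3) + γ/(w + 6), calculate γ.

Cover-up at w = -6: γ = 1/[(-6 - 11)(-6 + 3)] = 1/[(-17)(-3)] = 1/51


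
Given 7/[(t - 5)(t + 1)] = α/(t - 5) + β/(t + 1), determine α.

Cover-up at t = 5: α = 7/(5 + 1) = 7/6


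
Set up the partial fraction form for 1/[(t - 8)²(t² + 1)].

Repeated linear + quadratic: A/(t - 8) + B/(t - 8)² + (Ct + D)/(t² + 1)


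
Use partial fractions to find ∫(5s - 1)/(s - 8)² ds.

Decompose: P = 5, Q = 5·8 - 1 = 39, so (5s - 1)/(s - 8)² = 5/(s - 8) + 39/(s - 8)². Integrate: ∫ P/(s - 8) ds = 5 ln|(s - 8)|; ∫ Q/(s - 8)² ds = -39/(s - 8). Sum: 5 ln|(s - 8)| - 39/(s - 8) + C


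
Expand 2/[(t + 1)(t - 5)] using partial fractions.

2/(t + 1)(t - 5) = α/(t + 1) + β/(t - 5). α = 2/(-1 - 5) = -1/3, β = 2/(5 + 1) = 1/3
Result: (-1/3)/(t + 1) + (1/3)/(t - 5)


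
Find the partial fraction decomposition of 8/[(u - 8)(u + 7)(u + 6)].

Using cover-up method: A = 4/105, B = 8/15, C = -4/7
Result: (4/105)/(u - 8) + (8/15)/(u + 7) - (4/7)/(u + 6)


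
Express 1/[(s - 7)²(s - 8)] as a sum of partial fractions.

Cover-up at s=8: C = 1/(8 - 7)² = 1. Cover-up at s=7: B = 1/(7 - 8) = -1. Comparing s² coeff: A = -C = -1
Result: -1/(s - 7) - 1/(s - 7)² + 1/(s - 8)


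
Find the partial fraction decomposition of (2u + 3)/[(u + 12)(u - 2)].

At u=-12: P = (2·(-12) + 3)/(-12 - 2) = 3/2. At u=2: Q = (2·2 + 3)/(2 + 12) = 1/2
Result: (3/2)/(u + 12) + (1/2)/(u - 2)


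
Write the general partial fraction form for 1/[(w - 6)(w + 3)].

Distinct linear factors: P/(w - 6) + Q/(w + 3)


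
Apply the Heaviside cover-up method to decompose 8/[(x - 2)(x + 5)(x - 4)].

Cover (x - 2), x=2: α = 8/[(2 + 5)(2 - 4)] = -4/7. Cover (x + 5), x=-5: β = 8/[(-5 - 2)(-5 - 4)] = 8/63. Cover (x - 4), x=4: γ = 8/[(4 - 2)(4 + 5)] = 4/9.
Result: (-4/7)/(x - 2) + (8/63)/(x + 5) + (4/9)/(x - 4)


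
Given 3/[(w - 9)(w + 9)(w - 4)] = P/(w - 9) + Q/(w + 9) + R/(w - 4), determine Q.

Cover-up at w = -9: Q = 3/[(-9 - 9)(-9 - 4)] = 3/[(-18)(-13)] = 3/234 = 1/78


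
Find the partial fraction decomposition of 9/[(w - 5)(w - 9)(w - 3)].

Using cover-up method: P = -9/8, Q = 3/8, R = 3/4
Result: (-9/8)/(w - 5) + (3/8)/(w - 9) + (3/4)/(w - 3)


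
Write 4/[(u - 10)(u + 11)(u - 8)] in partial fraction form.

Using cover-up method: A = 2/21, B = 4/399, C = -2/19
Result: (2/21)/(u - 10) + (4/399)/(u + 11) - (2/19)/(u - 8)


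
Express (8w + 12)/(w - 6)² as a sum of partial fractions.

(8w + 12) = A(w - 6) + B. At w = 6: B = 8·6 + 12 = 60. Coeff of w: A = 8
Result: 8/(w - 6) + 60/(w - 6)²


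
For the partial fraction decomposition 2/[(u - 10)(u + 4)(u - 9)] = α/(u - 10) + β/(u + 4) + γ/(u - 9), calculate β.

Cover-up at u = -4: β = 2/[(-4 - 10)(-4 - 9)] = 2/[(-14)(-13)] = 2/182 = 1/91


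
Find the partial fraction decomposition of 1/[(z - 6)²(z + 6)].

Cover-up at z=-6: γ = 1/(-6 - 6)² = 1/144. Cover-up at z=6: β = 1/(6 + 6) = 1/12. Comparing z² coeff: α = -γ = -1/144
Result: (-1/144)/(z - 6) + (1/12)/(z - 6)² + (1/144)/(z + 6)


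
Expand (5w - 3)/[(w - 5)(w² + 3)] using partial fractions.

At w=5: P = (5·5 - 3)/(5² + 3) = 11/14. Q = -P = -11/14, R = 5 - 5·P = 15/14
Result: (11/14)/(w - 5) - ((11/14)w - 15/14)/(w² + 3)


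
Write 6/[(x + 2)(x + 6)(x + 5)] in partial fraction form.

Using cover-up method: α = 1/2, β = 3/2, γ = -2
Result: (1/2)/(x + 2) + (3/2)/(x + 6) - 2/(x + 5)


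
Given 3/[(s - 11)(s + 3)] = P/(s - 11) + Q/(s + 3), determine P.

Cover-up at s = 11: P = 3/(11 + 3) = 3/14


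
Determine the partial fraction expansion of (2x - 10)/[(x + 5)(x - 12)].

At x=-5: A = (2·(-5) - 10)/(-5 - 12) = 20/17. At x=12: B = (2·12 - 10)/(12 + 5) = 14/17
Result: (20/17)/(x + 5) + (14/17)/(x - 12)


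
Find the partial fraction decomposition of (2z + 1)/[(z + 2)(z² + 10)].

At z=-2: P = (2·(-2) + 1)/((-2)² + 10) = -3/14. Q = -P = 3/14, R = 2 - (-2)·P = 11/7
Result: (-3/14)/(z + 2) + ((3/14)z + 11/7)/(z² + 10)


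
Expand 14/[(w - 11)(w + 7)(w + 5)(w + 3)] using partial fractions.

Using Heaviside cover-up: (1/288)/(w - 11) - (7/72)/(w + 7) + (7/32)/(w + 5) - (1/8)/(w + 3)


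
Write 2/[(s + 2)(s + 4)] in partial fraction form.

2/(s + 2)(s + 4) = P/(s + 2) + Q/(s + 4). P = 2/(-2 + 4) = 1, Q = 2/(-4 + 2) = -1
Result: 1/(s + 2) - 1/(s + 4)


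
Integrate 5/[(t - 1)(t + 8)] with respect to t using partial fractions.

Decompose: 5/[(t - 1)(t + 8)] = (5/9)/(t - 1) - (5/9)/(t + 8). Integrate each term: (5/9) ln|(t - 1)| - (5/9) ln|(t + 8)| + C


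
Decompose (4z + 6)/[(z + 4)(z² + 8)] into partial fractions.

At z=-4: α = (4·(-4) + 6)/((-4)² + 8) = -5/12. β = -α = 5/12, γ = 4 - (-4)·α = 7/3
Result: (-5/12)/(z + 4) + ((5/12)z + 7/3)/(z² + 8)


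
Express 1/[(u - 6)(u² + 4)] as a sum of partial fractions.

Cover-up at u = 6: A = 1/(6² + 4) = 1/40. Then B = -A = -1/40, C = -A·(0 + 6) = -3/20
Result: (1/40)/(u - 6) - ((1/40)u + 3/20)/(u² + 4)


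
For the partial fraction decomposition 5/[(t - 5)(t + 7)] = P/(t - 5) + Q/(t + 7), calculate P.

Cover-up at t = 5: P = 5/(5 + 7) = 5/12


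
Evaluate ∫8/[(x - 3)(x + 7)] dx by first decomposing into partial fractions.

Decompose: 8/[(x - 3)(x + 7)] = (4/5)/(x - 3) - (4/5)/(x + 7). Integrate each term: (4/5) ln|(x - 3)| - (4/5) ln|(x + 7)| + C


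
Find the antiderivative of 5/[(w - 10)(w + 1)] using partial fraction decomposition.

Decompose: 5/[(w - 10)(w + 1)] = (5/11)/(w - 10) - (5/11)/(w + 1). Integrate each term: (5/11) ln|(w - 10)| - (5/11) ln|(w + 1)| + C


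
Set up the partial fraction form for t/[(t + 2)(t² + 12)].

Linear + irreducible quadratic: α/(t + 2) + (βt + γ)/(t² + 12)


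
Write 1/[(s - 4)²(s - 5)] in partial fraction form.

Cover-up at s=5: C = 1/(5 - 4)² = 1. Cover-up at s=4: B = 1/(4 - 5) = -1. Comparing s² coeff: A = -C = -1
Result: -1/(s - 4) - 1/(s - 4)² + 1/(s - 5)


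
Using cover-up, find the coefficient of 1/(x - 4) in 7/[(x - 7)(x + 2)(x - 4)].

Cover (x - 4), set x=4: 7/[(4 - 7)(4 + 2)] = -7/18


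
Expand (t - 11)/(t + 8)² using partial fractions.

(t - 11) = P(t + 8) + Q. At t = -8: Q = 1·(-8) - 11 = -19. Coeff of t: P = 1
Result: 1/(t + 8) - 19/(t + 8)²


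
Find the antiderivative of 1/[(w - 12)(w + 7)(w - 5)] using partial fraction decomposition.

Cover-up: P = 1/133, Q = 1/228, R = -1/84. Decomposition: (1/133)/(w - 12) + (1/228)/(w + 7) - (1/84)/(w - 5). Integrate each term: (1/133) ln|(w - 12)| + (1/228) ln|(w + 7)| - (1/84) ln|(w - 5)| + C


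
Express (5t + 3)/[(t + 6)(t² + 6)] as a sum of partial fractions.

At t=-6: A = (5·(-6) + 3)/((-6)² + 6) = -9/14. B = -A = 9/14, C = 5 - (-6)·A = 8/7
Result: (-9/14)/(t + 6) + ((9/14)t + 8/7)/(t² + 6)


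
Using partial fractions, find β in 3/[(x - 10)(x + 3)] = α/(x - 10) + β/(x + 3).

Cover-up at x = -3: β = 3/(-3 - 10) = -3/13


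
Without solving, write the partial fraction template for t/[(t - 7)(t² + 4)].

Linear + irreducible quadratic: A/(t - 7) + (Bt + C)/(t² + 4)


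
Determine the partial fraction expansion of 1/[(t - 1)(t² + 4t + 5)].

Cover-up at t = 1: A = 1/(1² + 4·1 + 5) = 1/10. Then B = -A = -1/10, C = -A·(4 + 1) = -1/2
Result: (1/10)/(t - 1) - ((1/10)t + 1/2)/(t² + 4t + 5)


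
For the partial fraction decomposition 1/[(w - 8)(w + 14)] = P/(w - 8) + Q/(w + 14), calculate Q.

Cover-up at w = -14: Q = 1/(-14 - 8) = -1/22


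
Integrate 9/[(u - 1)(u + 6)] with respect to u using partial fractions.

Decompose: 9/[(u - 1)(u + 6)] = (9/7)/(u - 1) - (9/7)/(u + 6). Integrate each term: (9/7) ln|(u - 1)| - (9/7) ln|(u + 6)| + C


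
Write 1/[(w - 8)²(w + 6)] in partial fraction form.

Cover-up at w=-6: C = 1/(-6 - 8)² = 1/196. Cover-up at w=8: B = 1/(8 + 6) = 1/14. Comparing w² coeff: A = -C = -1/196
Result: (-1/196)/(w - 8) + (1/14)/(w - 8)² + (1/196)/(w + 6)


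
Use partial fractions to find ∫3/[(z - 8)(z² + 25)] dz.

Cover-up at z=8: A = 3/(8²+25) = 3/89. Coeff matching: B = -3/89, C = -24/89. Decomposition: (3/89)/(z - 8) - ((3/89)z + 24/89)/(z² + 25). Integrate: linear → ln, quadratic → (1/2)ln + arctan: (3/89) ln|(z - 8)| - (3/178) ln(z² + 25) - (24/445) arctan(z/5) + C


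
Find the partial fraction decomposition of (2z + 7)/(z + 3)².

(2z + 7) = α(z + 3) + β. At z = -3: β = 2·(-3) + 7 = 1. Coeff of z: α = 2
Result: 2/(z + 3) + 1/(z + 3)²


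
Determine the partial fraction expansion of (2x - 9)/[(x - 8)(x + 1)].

At x=8: A = (2·8 - 9)/(8 + 1) = 7/9. At x=-1: B = (2·(-1) - 9)/(-1 - 8) = 11/9
Result: (7/9)/(x - 8) + (11/9)/(x + 1)


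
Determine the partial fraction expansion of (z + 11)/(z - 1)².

(z + 11) = A(z - 1) + B. At z = 1: B = 1·1 + 11 = 12. Coeff of z: A = 1
Result: 1/(z - 1) + 12/(z - 1)²


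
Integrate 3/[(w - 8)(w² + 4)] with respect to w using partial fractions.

Cover-up at w=8: α = 3/(8²+4) = 3/68. Coeff matching: β = -3/68, γ = -6/17. Decomposition: (3/68)/(w - 8) - ((3/68)w + 6/17)/(w² + 4). Integrate: linear → ln, quadratic → (1/2)ln + arctan: (3/68) ln|(w - 8)| - (3/136) ln(w² + 4) - (3/17) arctan(w/2) + C


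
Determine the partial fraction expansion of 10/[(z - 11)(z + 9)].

10/(z - 11)(z + 9) = A/(z - 11) + B/(z + 9). A = 10/(11 + 9) = 1/2, B = 10/(-9 - 11) = -1/2
Result: (1/2)/(z - 11) - (1/2)/(z + 9)


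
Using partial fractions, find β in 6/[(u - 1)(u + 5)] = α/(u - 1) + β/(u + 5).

Cover-up at u = -5: β = 6/(-5 - 1) = -6/6 = -1


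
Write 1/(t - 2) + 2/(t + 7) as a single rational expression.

Common denominator (t - 2)(t + 7). Numerator: 1(t + 7) + 2(t - 2) = (t + 7) + (2t - 4) = 3t + 3
Result: (3t + 3)/[(t - 2)(t + 7)]


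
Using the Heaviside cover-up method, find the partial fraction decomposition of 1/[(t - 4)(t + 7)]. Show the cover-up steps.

Cover (t - 4): set t=4, get A = 1/(4 + 7) = 1/11. Cover (t + 7): set t=-7, get B = 1/(-7 - 4) = -1/11.
Result: (1/11)/(t - 4) - (1/11)/(t + 7)


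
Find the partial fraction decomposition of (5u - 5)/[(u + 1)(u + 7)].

At u=-1: P = (5·(-1) - 5)/(-1 + 7) = -5/3. At u=-7: Q = (5·(-7) - 5)/(-7 + 1) = 20/3
Result: (-5/3)/(u + 1) + (20/3)/(u + 7)


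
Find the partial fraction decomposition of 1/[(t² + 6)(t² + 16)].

Coefficient matching gives A = C = 0, B = 1/(16-6) = 1/10, D = -B = -1/10
Result: (1/10)/(t² + 6) - (1/10)/(t² + 16)


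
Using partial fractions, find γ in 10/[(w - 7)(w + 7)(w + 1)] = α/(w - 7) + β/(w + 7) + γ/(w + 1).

Cover-up at w = -1: γ = 10/[(-1 - 7)(-1 + 7)] = 10/[(-8)(6)] = -10/48 = -5/24


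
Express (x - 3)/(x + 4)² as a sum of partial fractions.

(x - 3) = α(x + 4) + β. At x = -4: β = 1·(-4) - 3 = -7. Coeff of x: α = 1
Result: 1/(x + 4) - 7/(x + 4)²


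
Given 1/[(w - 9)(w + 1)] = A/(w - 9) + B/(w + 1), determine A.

Cover-up at w = 9: A = 1/(9 + 1) = 1/10


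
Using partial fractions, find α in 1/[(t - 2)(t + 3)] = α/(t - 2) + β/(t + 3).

Cover-up at t = 2: α = 1/(2 + 3) = 1/5


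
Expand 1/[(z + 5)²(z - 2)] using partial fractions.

Cover-up at z=2: C = 1/(2 + 5)² = 1/49. Cover-up at z=-5: B = 1/(-5 - 2) = -1/7. Comparing z² coeff: A = -C = -1/49
Result: (-1/49)/(z + 5) - (1/7)/(z + 5)² + (1/49)/(z - 2)


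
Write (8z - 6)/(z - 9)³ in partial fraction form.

(8z - 6) = α(z - 9)² + β(z - 9) + γ. At z = 9: γ = 8·9 - 6 = 66. Coefficients: α = 0, β = 8
Result: 8/(z - 9)² + 66/(z - 9)³


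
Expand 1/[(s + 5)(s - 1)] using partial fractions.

1/(s + 5)(s - 1) = α/(s + 5) + β/(s - 1). α = 1/(-5 - 1) = -1/6, β = 1/(1 + 5) = 1/6
Result: (-1/6)/(s + 5) + (1/6)/(s - 1)


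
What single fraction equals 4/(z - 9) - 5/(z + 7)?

Common denominator (z - 9)(z + 7). Numerator: 4(z + 7) - 5(z - 9) = (4z + 28) - (5z - 45) = -z + 73
Result: (-z + 73)/[(z - 9)(z + 7)]


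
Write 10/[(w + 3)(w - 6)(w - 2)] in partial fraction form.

Using cover-up method: A = 2/9, B = 5/18, C = -1/2
Result: (2/9)/(w + 3) + (5/18)/(w - 6) - (1/2)/(w - 2)


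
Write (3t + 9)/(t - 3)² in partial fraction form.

(3t + 9) = α(t - 3) + β. At t = 3: β = 3·3 + 9 = 18. Coeff of t: α = 3
Result: 3/(t - 3) + 18/(t - 3)²


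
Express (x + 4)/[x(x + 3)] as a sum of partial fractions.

At x=0: α = (1·0 + 4)/(0 + 3) = 4/3. At x=-3: β = (1·(-3) + 4)/(-3 - 0) = -1/3
Result: (4/3)/x - (1/3)/(x + 3)


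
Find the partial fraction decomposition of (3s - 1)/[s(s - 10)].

At s=0: A = (3·0 - 1)/(0 - 10) = 1/10. At s=10: B = (3·10 - 1)/(10 - 0) = 29/10
Result: (1/10)/s + (29/10)/(s - 10)


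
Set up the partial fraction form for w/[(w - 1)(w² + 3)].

Linear + irreducible quadratic: α/(w - 1) + (βw + γ)/(w² + 3)


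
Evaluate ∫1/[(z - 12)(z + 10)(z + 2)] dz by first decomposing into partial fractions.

Cover-up: P = 1/308, Q = 1/176, R = -1/112. Decomposition: (1/308)/(z - 12) + (1/176)/(z + 10) - (1/112)/(z + 2). Integrate each term: (1/308) ln|(z - 12)| + (1/176) ln|(z + 10)| - (1/112) ln|(z + 2)| + C


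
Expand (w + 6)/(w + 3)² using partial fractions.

(w + 6) = P(w + 3) + Q. At w = -3: Q = 1·(-3) + 6 = 3. Coeff of w: P = 1
Result: 1/(w + 3) + 3/(w + 3)²


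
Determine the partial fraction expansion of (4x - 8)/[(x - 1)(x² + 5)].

At x=1: P = (4·1 - 8)/(1² + 5) = -2/3. Q = -P = 2/3, R = 4 - 1·P = 14/3
Result: (-2/3)/(x - 1) + ((2/3)x + 14/3)/(x² + 5)


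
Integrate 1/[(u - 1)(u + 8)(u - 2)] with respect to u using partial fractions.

Cover-up: A = -1/9, B = 1/90, C = 1/10. Decomposition: (-1/9)/(u - 1) + (1/90)/(u + 8) + (1/10)/(u - 2). Integrate each term: (-1/9) ln|(u - 1)| + (1/90) ln|(u + 8)| + (1/10) ln|(u - 2)| + C


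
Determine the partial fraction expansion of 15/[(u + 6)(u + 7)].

15/(u + 6)(u + 7) = P/(u + 6) + Q/(u + 7). P = 15/(-6 + 7) = 15, Q = 15/(-7 + 6) = -15
Result: 15/(u + 6) - 15/(u + 7)


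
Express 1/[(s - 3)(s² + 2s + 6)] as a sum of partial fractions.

Cover-up at s = 3: α = 1/(3² + 2·3 + 6) = 1/21. Then β = -α = -1/21, γ = -α·(2 + 3) = -5/21
Result: (1/21)/(s - 3) - ((1/21)s + 5/21)/(s² + 2s + 6)
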